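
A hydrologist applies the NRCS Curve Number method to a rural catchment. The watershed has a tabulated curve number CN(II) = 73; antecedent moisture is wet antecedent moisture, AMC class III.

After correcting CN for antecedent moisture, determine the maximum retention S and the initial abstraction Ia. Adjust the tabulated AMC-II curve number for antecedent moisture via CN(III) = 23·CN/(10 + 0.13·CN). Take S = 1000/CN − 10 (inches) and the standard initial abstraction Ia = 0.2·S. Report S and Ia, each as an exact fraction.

CN(III) from CN(II)=73: (23·73)/(10 + 0.13·73) = 167900/1949 ≈ 86.147
S = 1000/(167900/1949) − 10 = 2700/1679 in ≈ 1.608 in
Ia = 0.2S: 0.2·1.608 = 0.322 in (exactly 540/1679)

S = 2700/1679 in ≈ 1.608 in; Ia = 540/1679 in ≈ 0.322 in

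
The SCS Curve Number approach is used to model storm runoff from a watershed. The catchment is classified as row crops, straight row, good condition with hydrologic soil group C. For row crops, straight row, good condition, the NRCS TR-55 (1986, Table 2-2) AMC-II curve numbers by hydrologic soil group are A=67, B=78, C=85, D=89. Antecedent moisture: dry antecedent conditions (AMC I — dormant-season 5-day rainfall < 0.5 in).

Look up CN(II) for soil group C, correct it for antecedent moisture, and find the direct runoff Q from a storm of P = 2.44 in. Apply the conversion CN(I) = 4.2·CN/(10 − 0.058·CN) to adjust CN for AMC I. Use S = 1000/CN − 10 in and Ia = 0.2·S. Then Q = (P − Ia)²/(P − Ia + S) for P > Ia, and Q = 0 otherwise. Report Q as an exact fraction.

NRCS table: row crops, straight row, good condition, soil group C → CN(II) = 85
Dry (AMC I): CN(I) = 4.2·85/(10 − 0.058·85) = 357/(507/100) = 11900/169 ≈ 70.414
Retention S: 1000/CN − 10 with CN=70.414 → S = 500/119 ≈ 4.202 in
Ia = 0.2S: 0.2·4.202 = 0.840 in (exactly 100/119)
P − Ia = 2.440 − 0.840 = 4759/2975 ≈ 1.600 in (> 0, runoff occurs)
Q: (4759/2975)² ÷ (17259/2975) = 22648081/51345525 in (≈ 0.441 in)

Q = 22648081/51345525 in ≈ 0.441 in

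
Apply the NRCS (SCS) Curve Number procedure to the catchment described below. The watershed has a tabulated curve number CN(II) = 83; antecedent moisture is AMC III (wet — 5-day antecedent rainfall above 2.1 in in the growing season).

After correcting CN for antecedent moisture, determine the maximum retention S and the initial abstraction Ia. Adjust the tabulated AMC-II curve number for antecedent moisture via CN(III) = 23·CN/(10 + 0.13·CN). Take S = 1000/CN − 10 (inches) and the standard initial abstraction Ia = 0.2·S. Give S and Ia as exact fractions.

CN(III) from CN(II)=83: (23·83)/(10 + 0.13·83) = 190900/2079 ≈ 91.823
Max retention: S = 1000/(190900/2079) − 10 = 1700/1909 in (≈ 0.891 in)
Initial abstraction Ia = S/5 = (1700/1909)/5 = 340/1909 ≈ 0.178 in

S = 1700/1909 in ≈ 0.891 in; Ia = 340/1909 in ≈ 0.178 in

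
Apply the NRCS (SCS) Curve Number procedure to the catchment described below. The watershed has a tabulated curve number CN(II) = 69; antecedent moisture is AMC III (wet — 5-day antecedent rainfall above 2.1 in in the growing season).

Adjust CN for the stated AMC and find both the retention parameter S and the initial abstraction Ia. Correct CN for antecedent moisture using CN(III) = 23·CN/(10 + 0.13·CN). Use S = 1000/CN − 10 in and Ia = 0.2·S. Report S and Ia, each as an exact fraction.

S = 3100/1587 in ≈ 1.953 in; Ia = 620/1587 in ≈ 0.391 in

Adjust CN=69 to AMC III: 23·69/(10 + 0.13·69) → 1587 ÷ (1897/100) = 158700/1897 ≈ 83.658
Retention S: 1000/CN − 10 with CN=83.658 → S = 3100/1587 ≈ 1.953 in
Ia = 0.2·(3100/1587) = 620/1587 in ≈ 0.391 in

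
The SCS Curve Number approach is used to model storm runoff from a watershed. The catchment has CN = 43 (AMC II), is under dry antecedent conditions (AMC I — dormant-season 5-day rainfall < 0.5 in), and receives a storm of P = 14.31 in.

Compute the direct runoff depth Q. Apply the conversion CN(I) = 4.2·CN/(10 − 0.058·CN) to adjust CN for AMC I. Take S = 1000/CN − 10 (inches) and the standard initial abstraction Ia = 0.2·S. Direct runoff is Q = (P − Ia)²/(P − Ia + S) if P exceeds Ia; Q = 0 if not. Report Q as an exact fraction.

Q = 57951414361/35841003100 in ≈ 1.617 in

Adjust CN=43 to AMC I: 4.2·43/(10 − 0.058·43) → (903/5) ÷ (3753/500) = 30100/1251 ≈ 24.061
Max retention: S = 1000/(30100/1251) − 10 = 9500/301 in (≈ 31.561 in)
Ia = 0.2S: 0.2·31.561 = 6.312 in (exactly 1900/301)
Excess rainfall: 14.310 − 6.312 = 7.998 in; P > Ia so Q > 0
Runoff Q = (P−Ia)²/(P−Ia+S) = (7.998)²/(7.998+31.561) = 57951414361/35841003100 ≈ 1.617 in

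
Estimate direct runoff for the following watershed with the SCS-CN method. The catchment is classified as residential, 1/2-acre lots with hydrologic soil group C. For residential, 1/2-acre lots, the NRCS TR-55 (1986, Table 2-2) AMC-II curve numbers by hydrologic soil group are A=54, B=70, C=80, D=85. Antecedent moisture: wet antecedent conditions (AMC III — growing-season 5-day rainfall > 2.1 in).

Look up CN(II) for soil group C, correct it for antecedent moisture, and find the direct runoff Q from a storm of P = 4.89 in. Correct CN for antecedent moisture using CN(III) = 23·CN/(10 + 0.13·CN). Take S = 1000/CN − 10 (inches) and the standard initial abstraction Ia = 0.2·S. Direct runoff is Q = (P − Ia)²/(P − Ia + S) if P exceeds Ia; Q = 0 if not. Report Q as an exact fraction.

NRCS table: residential, 1/2-acre lots, soil group C → CN(II) = 80
CN(III) from CN(II)=80: (23·80)/(10 + 0.13·80) = 4600/51 ≈ 90.196
Retention S: 1000/CN − 10 with CN=90.196 → S = 25/23 ≈ 1.087 in
Ia = 0.2·(25/23) = 5/23 in ≈ 0.217 in
Since P=4.890 > Ia=0.217: effective rainfall P−Ia = 10747/2300 in
Runoff Q = (P−Ia)²/(P−Ia+S) = (4.673)²/(4.673+1.087) = 115498009/30468100 ≈ 3.791 in

Q = 115498009/30468100 in ≈ 3.791 in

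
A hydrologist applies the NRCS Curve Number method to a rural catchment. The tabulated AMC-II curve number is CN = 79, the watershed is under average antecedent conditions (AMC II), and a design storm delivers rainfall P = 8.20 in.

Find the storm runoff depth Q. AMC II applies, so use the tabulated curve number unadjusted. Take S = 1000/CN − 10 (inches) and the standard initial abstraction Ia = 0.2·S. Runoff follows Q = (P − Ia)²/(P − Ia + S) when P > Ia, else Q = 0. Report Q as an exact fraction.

AMC II — tabulated CN = 79 applies directly.
Retention S: 1000/CN − 10 with CN=79.000 → S = 210/79 ≈ 2.658 in
Ia = 0.2·(210/79) = 42/79 in ≈ 0.532 in
P − Ia = 8.200 − 0.532 = 3029/395 ≈ 7.668 in (> 0, runoff occurs)
Runoff Q = (P−Ia)²/(P−Ia+S) = (7.668)²/(7.668+2.658) = 9174841/1611205 ≈ 5.694 in

Q = 9174841/1611205 in ≈ 5.694 in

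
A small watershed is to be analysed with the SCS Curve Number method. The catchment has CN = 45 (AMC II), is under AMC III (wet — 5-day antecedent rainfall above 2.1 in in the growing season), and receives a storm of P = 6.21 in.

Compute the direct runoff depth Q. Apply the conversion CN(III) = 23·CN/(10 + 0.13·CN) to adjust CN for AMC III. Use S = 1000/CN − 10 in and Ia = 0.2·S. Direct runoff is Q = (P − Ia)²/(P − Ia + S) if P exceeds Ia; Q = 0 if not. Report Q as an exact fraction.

Wet (AMC III): CN(III) = 23·45/(10 + 0.13·45) = 1035/(317/20) = 20700/317 ≈ 65.300
S = 1000/(20700/317) − 10 = 1100/207 in ≈ 5.314 in
Ia = 0.2·(1100/207) = 220/207 in ≈ 1.063 in
Since P=6.210 > Ia=1.063: effective rainfall P−Ia = 106547/20700 in
Q: (106547/20700)² ÷ (216547/20700) = 11352263209/4482522900 in (≈ 2.533 in)

Q = 11352263209/4482522900 in ≈ 2.533 in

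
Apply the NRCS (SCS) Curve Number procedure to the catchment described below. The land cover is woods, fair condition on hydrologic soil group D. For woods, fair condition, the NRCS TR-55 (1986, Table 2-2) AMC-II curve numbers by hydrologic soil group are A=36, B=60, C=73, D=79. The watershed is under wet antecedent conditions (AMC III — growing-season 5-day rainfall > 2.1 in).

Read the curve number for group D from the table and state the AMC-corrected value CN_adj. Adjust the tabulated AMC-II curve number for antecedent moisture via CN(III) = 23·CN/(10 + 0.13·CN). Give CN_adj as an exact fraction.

CN_adj = 181700/2027 ≈ 89.640

NRCS table: woods, fair condition, soil group D → CN(II) = 79
CN(III) from CN(II)=79: (23·79)/(10 + 0.13·79) = 181700/2027 ≈ 89.640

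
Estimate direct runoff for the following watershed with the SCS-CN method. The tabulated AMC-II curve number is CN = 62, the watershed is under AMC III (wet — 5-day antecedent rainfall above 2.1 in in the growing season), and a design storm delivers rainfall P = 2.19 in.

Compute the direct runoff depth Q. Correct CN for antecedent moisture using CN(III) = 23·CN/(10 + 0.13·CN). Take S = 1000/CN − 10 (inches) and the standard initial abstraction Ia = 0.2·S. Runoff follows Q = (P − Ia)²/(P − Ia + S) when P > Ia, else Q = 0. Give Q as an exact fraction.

Q = 13958713609/21970881100 in ≈ 0.635 in

Wet (AMC III): CN(III) = 23·62/(10 + 0.13·62) = 1426/(903/50) = 71300/903 ≈ 78.959
Retention S: 1000/CN − 10 with CN=78.959 → S = 1900/713 ≈ 2.665 in
Ia = 0.2·(1900/713) = 380/713 in ≈ 0.533 in
Excess rainfall: 2.190 − 0.533 = 1.657 in; P > Ia so Q > 0
Q = (118147/71300)²/((118147/71300) + 1900/713) = (13958713609/5083690000)/(308147/71300) = 13958713609/21970881100 in ≈ 0.635 in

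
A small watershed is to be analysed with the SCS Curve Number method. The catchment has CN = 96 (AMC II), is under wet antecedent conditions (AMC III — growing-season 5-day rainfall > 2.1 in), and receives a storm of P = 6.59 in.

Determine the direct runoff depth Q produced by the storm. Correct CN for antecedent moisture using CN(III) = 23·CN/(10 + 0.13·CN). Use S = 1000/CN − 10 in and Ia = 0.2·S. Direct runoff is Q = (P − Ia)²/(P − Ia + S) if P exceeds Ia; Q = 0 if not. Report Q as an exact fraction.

Q = 2044938841/320649900 in ≈ 6.377 in

Wet (AMC III): CN(III) = 23·96/(10 + 0.13·96) = 2208/(562/25) = 27600/281 ≈ 98.221
Retention S: 1000/CN − 10 with CN=98.221 → S = 25/138 ≈ 0.181 in
Ia = 0.2·(25/138) = 5/138 in ≈ 0.036 in
Excess rainfall: 6.590 − 0.036 = 6.554 in; P > Ia so Q > 0
Q = (45221/6900)²/((45221/6900) + 25/138) = (2044938841/47610000)/(46471/6900) = 2044938841/320649900 in ≈ 6.377 in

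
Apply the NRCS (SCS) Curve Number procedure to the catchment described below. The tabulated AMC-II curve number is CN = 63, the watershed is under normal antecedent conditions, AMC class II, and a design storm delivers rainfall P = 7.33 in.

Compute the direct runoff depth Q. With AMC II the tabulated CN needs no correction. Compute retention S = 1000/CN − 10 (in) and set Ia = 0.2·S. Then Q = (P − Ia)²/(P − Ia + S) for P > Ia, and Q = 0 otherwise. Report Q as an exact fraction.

Average conditions: CN = 63 (no AMC adjustment).
Max retention: S = 1000/63 − 10 = 370/63 in (≈ 5.873 in)
Initial abstraction Ia = S/5 = (370/63)/5 = 74/63 ≈ 1.175 in
Since P=7.330 > Ia=1.175: effective rainfall P−Ia = 38779/6300 in
Runoff Q = (P−Ia)²/(P−Ia+S) = (6.155)²/(6.155+5.873) = 1503810841/477407700 ≈ 3.150 in

Q = 1503810841/477407700 in ≈ 3.150 in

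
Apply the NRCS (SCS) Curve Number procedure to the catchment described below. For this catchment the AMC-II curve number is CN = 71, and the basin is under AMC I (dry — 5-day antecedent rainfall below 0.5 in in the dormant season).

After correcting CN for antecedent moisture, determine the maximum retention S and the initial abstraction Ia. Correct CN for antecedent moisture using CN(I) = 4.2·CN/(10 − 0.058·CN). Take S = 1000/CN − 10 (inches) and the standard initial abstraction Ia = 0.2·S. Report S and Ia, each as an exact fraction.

Dry (AMC I): CN(I) = 4.2·71/(10 − 0.058·71) = (1491/5)/(2941/500) = 149100/2941 ≈ 50.697
Retention S: 1000/CN − 10 with CN=50.697 → S = 14500/1491 ≈ 9.725 in
Ia = 0.2S: 0.2·9.725 = 1.945 in (exactly 2900/1491)

S = 14500/1491 in ≈ 9.725 in; Ia = 2900/1491 in ≈ 1.945 in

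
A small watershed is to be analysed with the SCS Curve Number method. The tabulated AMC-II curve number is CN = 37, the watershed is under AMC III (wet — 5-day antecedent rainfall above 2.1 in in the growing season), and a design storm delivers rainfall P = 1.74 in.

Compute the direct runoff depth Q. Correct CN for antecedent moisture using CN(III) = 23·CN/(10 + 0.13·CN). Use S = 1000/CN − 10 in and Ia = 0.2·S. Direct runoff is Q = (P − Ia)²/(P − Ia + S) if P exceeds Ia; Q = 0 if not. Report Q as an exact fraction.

Q = 40605123/4624291450 in ≈ 0.009 in

Adjust CN=37 to AMC III: 23·37/(10 + 0.13·37) → 851 ÷ (1481/100) = 85100/1481 ≈ 57.461
S = 1000/(85100/1481) − 10 = 6300/851 in ≈ 7.403 in
Ia = 0.2S: 0.2·7.403 = 1.481 in (exactly 1260/851)
P − Ia = 1.740 − 1.481 = 11037/42550 ≈ 0.259 in (> 0, runoff occurs)
Q = (11037/42550)²/((11037/42550) + 6300/851) = (121815369/1810502500)/(326037/42550) = 40605123/4624291450 in ≈ 0.009 in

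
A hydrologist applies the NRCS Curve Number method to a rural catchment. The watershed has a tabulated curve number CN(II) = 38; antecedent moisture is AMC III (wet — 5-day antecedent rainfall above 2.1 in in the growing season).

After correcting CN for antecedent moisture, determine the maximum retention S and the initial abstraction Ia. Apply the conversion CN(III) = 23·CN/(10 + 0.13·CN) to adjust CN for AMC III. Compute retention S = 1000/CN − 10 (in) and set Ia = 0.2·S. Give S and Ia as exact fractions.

S = 3100/437 in ≈ 7.094 in; Ia = 620/437 in ≈ 1.419 in

CN(III) from CN(II)=38: (23·38)/(10 + 0.13·38) = 43700/747 ≈ 58.501
S = 1000/(43700/747) − 10 = 3100/437 in ≈ 7.094 in
Initial abstraction Ia = S/5 = (3100/437)/5 = 620/437 ≈ 1.419 in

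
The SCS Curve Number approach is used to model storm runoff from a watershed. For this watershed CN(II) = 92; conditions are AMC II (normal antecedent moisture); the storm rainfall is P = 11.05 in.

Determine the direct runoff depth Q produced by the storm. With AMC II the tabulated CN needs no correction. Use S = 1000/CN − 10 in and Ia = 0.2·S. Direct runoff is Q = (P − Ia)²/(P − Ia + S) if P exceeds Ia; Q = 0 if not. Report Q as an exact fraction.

Q = 25030009/2485380 in ≈ 10.071 in

AMC II — tabulated CN = 92 applies directly.
Retention S: 1000/CN − 10 with CN=92.000 → S = 20/23 ≈ 0.870 in
Ia = 0.2S: 0.2·0.870 = 0.174 in (exactly 4/23)
P − Ia = 11.050 − 0.174 = 5003/460 ≈ 10.876 in (> 0, runoff occurs)
Runoff Q = (P−Ia)²/(P−Ia+S) = (10.876)²/(10.876+0.870) = 25030009/2485380 ≈ 10.071 in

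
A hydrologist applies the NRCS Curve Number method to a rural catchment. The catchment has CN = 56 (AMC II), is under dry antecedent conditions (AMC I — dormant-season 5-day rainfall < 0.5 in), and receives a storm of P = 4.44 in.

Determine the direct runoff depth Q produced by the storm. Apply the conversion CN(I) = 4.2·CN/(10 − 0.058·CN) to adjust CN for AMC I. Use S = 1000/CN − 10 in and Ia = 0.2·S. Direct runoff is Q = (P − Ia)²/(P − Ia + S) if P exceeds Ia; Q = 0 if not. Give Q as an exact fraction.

Adjust CN=56 to AMC I: 4.2·56/(10 − 0.058·56) → (1176/5) ÷ (844/125) = 7350/211 ≈ 34.834
Max retention: S = 1000/(7350/211) − 10 = 2750/147 in (≈ 18.707 in)
Initial abstraction Ia = S/5 = (2750/147)/5 = 550/147 ≈ 3.741 in
Since P=4.440 > Ia=3.741: effective rainfall P−Ia = 2567/3675 in
Q = (2567/3675)²/((2567/3675) + 2750/147) = (6589489/13505625)/(71317/3675) = 6589489/262089975 in ≈ 0.025 in

Q = 6589489/262089975 in ≈ 0.025 in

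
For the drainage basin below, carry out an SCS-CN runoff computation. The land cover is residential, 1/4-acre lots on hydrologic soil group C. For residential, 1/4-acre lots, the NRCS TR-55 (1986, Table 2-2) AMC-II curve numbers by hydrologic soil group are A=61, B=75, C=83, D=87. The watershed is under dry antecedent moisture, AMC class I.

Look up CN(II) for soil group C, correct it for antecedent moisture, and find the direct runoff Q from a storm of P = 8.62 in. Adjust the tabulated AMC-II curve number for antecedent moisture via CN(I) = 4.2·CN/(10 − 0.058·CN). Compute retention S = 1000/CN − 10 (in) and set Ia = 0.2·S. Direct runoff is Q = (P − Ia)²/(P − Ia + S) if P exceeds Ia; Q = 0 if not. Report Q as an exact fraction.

Q = 443866410289/95100955950 in ≈ 4.667 in

NRCS table: residential, 1/4-acre lots, soil group C → CN(II) = 83
CN(I) from CN(II)=83: (4.2·83)/(10 − 0.058·83) = 174300/2593 ≈ 67.219
S = 1000/(174300/2593) − 10 = 8500/1743 in ≈ 4.877 in
Ia = 0.2·(8500/1743) = 1700/1743 in ≈ 0.975 in
P − Ia = 8.620 − 0.975 = 666233/87150 ≈ 7.645 in (> 0, runoff occurs)
Runoff Q = (P−Ia)²/(P−Ia+S) = (7.645)²/(7.645+4.877) = 443866410289/95100955950 ≈ 4.667 in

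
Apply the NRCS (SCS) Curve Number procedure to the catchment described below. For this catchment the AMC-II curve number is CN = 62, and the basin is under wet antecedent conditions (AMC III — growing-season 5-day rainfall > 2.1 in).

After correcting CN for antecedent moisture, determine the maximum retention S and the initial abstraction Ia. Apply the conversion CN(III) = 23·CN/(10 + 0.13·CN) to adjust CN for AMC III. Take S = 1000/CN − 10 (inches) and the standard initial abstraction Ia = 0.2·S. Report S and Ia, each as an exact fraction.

S = 1900/713 in ≈ 2.665 in; Ia = 380/713 in ≈ 0.533 in

CN(III) from CN(II)=62: (23·62)/(10 + 0.13·62) = 71300/903 ≈ 78.959
Max retention: S = 1000/(71300/903) − 10 = 1900/713 in (≈ 2.665 in)
Ia = 0.2·(1900/713) = 380/713 in ≈ 0.533 in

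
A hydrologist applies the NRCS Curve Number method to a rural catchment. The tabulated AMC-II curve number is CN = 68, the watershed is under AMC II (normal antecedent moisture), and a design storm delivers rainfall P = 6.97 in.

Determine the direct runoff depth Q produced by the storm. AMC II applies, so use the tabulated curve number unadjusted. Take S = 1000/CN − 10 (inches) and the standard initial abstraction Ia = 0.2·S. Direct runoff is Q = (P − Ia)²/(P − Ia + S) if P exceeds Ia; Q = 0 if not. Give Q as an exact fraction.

AMC II — tabulated CN = 68 applies directly.
S = 1000/68 − 10 = 80/17 in ≈ 4.706 in
Ia = 0.2·(80/17) = 16/17 in ≈ 0.941 in
Since P=6.970 > Ia=0.941: effective rainfall P−Ia = 10249/1700 in
Q = (10249/1700)²/((10249/1700) + 80/17) = (105042001/2890000)/(18249/1700) = 105042001/31023300 in ≈ 3.386 in

Q = 105042001/31023300 in ≈ 3.386 in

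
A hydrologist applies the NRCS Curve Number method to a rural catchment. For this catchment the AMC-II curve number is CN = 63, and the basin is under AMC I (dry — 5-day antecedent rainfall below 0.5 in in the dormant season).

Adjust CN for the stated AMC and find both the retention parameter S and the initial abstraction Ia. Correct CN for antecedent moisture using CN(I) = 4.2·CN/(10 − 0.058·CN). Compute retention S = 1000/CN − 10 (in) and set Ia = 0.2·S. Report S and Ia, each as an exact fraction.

CN(I) from CN(II)=63: (4.2·63)/(10 − 0.058·63) = 132300/3173 ≈ 41.696
S = 1000/(132300/3173) − 10 = 18500/1323 in ≈ 13.983 in
Ia = 0.2·(18500/1323) = 3700/1323 in ≈ 2.797 in

S = 18500/1323 in ≈ 13.983 in; Ia = 3700/1323 in ≈ 2.797 in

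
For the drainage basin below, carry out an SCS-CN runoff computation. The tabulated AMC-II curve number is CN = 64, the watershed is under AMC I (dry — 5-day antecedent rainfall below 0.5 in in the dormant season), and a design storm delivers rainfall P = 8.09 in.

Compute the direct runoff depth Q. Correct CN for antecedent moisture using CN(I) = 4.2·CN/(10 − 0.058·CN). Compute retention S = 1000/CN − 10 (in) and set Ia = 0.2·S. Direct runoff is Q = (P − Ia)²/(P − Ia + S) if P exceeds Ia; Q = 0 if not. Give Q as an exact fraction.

Q = 3587236/2303525 in ≈ 1.557 in

Adjust CN=64 to AMC I: 4.2·64/(10 − 0.058·64) → (1344/5) ÷ (786/125) = 5600/131 ≈ 42.748
Max retention: S = 1000/(5600/131) − 10 = 375/28 in (≈ 13.393 in)
Ia = 0.2·(375/28) = 75/28 in ≈ 2.679 in
P − Ia = 8.090 − 2.679 = 947/175 ≈ 5.411 in (> 0, runoff occurs)
Q = (947/175)²/((947/175) + 375/28) = (896809/30625)/(13163/700) = 3587236/2303525 in ≈ 1.557 in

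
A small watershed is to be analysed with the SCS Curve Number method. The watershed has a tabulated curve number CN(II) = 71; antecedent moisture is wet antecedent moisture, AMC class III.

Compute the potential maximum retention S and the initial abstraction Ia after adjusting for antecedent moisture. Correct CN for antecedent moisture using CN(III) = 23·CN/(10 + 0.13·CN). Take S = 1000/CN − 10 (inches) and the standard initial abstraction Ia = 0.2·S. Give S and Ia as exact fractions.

S = 2900/1633 in ≈ 1.776 in; Ia = 580/1633 in ≈ 0.355 in

CN(III) from CN(II)=71: (23·71)/(10 + 0.13·71) = 163300/1923 ≈ 84.919
Max retention: S = 1000/(163300/1923) − 10 = 2900/1633 in (≈ 1.776 in)
Initial abstraction Ia = S/5 = (2900/1633)/5 = 580/1633 ≈ 0.355 in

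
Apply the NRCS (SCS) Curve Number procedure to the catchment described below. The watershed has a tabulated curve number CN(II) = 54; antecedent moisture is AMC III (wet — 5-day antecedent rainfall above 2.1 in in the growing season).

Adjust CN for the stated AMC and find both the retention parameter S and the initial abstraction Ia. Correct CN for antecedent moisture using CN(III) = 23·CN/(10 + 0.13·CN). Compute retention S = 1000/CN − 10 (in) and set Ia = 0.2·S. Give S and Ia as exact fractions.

S = 100/27 in ≈ 3.704 in; Ia = 20/27 in ≈ 0.741 in

CN(III) from CN(II)=54: (23·54)/(10 + 0.13·54) = 2700/37 ≈ 72.973
Retention S: 1000/CN − 10 with CN=72.973 → S = 100/27 ≈ 3.704 in
Ia = 0.2S: 0.2·3.704 = 0.741 in (exactly 20/27)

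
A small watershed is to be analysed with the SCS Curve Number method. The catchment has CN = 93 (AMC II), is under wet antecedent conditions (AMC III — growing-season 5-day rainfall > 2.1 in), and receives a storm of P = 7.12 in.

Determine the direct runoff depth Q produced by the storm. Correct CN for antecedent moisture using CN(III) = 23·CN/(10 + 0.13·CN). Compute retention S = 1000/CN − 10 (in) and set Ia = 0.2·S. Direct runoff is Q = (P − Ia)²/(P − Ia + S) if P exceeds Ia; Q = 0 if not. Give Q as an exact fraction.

Wet (AMC III): CN(III) = 23·93/(10 + 0.13·93) = 2139/(2209/100) = 213900/2209 ≈ 96.831
S = 1000/(213900/2209) − 10 = 700/2139 in ≈ 0.327 in
Ia = 0.2·(700/2139) = 140/2139 in ≈ 0.065 in
P − Ia = 7.120 − 0.065 = 377242/53475 ≈ 7.055 in (> 0, runoff occurs)
Q = (377242/53475)²/((377242/53475) + 700/2139) = (142311526564/2859575625)/(394742/53475) = 71155763282/10554414225 in ≈ 6.742 in

Q = 71155763282/10554414225 in ≈ 6.742 in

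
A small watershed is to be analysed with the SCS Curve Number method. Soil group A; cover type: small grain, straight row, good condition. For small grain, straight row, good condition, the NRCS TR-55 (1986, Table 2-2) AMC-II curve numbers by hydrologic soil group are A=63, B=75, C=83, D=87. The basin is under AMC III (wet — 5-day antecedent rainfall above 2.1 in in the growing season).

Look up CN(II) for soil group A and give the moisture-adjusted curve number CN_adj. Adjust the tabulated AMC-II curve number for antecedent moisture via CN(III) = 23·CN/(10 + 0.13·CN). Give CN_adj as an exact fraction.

NRCS table: small grain, straight row, good condition, soil group A → CN(II) = 63
Adjust CN=63 to AMC III: 23·63/(10 + 0.13·63) → 1449 ÷ (1819/100) = 144900/1819 ≈ 79.659

CN_adj = 144900/1819 ≈ 79.659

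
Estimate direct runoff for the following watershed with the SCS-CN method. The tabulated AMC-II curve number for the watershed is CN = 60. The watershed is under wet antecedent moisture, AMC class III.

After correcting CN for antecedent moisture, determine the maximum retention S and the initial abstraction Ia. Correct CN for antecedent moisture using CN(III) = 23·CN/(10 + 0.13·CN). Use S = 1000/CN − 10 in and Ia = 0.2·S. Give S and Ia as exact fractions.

S = 200/69 in ≈ 2.899 in; Ia = 40/69 in ≈ 0.580 in

Adjust CN=60 to AMC III: 23·60/(10 + 0.13·60) → 1380 ÷ (89/5) = 6900/89 ≈ 77.528
Max retention: S = 1000/(6900/89) − 10 = 200/69 in (≈ 2.899 in)
Initial abstraction Ia = S/5 = (200/69)/5 = 40/69 ≈ 0.580 in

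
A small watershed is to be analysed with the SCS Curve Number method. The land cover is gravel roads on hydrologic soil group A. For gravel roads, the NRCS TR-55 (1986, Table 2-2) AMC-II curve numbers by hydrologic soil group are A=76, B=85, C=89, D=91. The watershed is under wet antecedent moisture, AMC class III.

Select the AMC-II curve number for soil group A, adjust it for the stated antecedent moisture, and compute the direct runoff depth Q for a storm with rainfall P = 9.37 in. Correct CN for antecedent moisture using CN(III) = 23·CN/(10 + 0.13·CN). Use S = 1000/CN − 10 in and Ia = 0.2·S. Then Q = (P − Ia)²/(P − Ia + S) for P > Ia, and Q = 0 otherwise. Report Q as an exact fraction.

Q = 157981605961/19991395300 in ≈ 7.902 in

NRCS table: gravel roads, soil group A → CN(II) = 76
Wet (AMC III): CN(III) = 23·76/(10 + 0.13·76) = 1748/(497/25) = 43700/497 ≈ 87.928
Max retention: S = 1000/(43700/497) − 10 = 600/437 in (≈ 1.373 in)
Ia = 0.2·(600/437) = 120/437 in ≈ 0.275 in
Since P=9.370 > Ia=0.275: effective rainfall P−Ia = 397469/43700 in
Q = (397469/43700)²/((397469/43700) + 600/437) = (157981605961/1909690000)/(457469/43700) = 157981605961/19991395300 in ≈ 7.902 in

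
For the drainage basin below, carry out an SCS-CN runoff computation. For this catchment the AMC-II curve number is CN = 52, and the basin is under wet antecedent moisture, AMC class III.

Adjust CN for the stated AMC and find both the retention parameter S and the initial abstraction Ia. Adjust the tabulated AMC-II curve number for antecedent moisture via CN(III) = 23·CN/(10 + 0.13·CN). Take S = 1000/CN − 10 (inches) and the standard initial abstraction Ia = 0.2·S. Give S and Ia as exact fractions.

S = 1200/299 in ≈ 4.013 in; Ia = 240/299 in ≈ 0.803 in

Adjust CN=52 to AMC III: 23·52/(10 + 0.13·52) → 1196 ÷ (419/25) = 29900/419 ≈ 71.360
Retention S: 1000/CN − 10 with CN=71.360 → S = 1200/299 ≈ 4.013 in
Initial abstraction Ia = S/5 = (1200/299)/5 = 240/299 ≈ 0.803 in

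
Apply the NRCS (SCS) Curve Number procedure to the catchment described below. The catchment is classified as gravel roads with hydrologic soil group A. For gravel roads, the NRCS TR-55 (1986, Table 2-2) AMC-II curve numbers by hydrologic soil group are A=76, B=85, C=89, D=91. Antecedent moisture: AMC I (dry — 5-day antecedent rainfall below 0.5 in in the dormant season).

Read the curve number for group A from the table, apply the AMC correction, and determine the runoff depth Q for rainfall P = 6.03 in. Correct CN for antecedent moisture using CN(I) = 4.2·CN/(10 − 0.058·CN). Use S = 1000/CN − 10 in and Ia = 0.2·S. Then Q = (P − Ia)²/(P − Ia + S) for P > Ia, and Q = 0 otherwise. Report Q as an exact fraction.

NRCS table: gravel roads, soil group A → CN(II) = 76
Adjust CN=76 to AMC I: 4.2·76/(10 − 0.058·76) → (1596/5) ÷ (699/125) = 13300/233 ≈ 57.082
S = 1000/(13300/233) − 10 = 1000/133 in ≈ 7.519 in
Ia = 0.2·(1000/133) = 200/133 in ≈ 1.504 in
Excess rainfall: 6.030 − 1.504 = 4.526 in; P > Ia so Q > 0
Q: (60199/13300)² ÷ (160199/13300) = 3623919601/2130646700 in (≈ 1.701 in)

Q = 3623919601/2130646700 in ≈ 1.701 in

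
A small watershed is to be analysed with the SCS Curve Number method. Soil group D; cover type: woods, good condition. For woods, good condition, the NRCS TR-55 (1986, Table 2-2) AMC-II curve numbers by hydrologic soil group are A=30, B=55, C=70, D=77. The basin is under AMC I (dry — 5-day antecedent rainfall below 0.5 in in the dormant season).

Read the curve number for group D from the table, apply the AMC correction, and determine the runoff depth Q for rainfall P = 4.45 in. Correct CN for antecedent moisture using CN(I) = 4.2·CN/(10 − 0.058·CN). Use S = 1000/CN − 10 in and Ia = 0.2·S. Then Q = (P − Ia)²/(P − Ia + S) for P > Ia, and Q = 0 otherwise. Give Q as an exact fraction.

Q = 9586955569/10604706420 in ≈ 0.904 in

NRCS table: woods, good condition, soil group D → CN(II) = 77
Adjust CN=77 to AMC I: 4.2·77/(10 − 0.058·77) → (1617/5) ÷ (2767/500) = 161700/2767 ≈ 58.439
Max retention: S = 1000/(161700/2767) − 10 = 11500/1617 in (≈ 7.112 in)
Ia = 0.2S: 0.2·7.112 = 1.422 in (exactly 2300/1617)
Excess rainfall: 4.450 − 1.422 = 3.028 in; P > Ia so Q > 0
Q: (97913/32340)² ÷ (327913/32340) = 9586955569/10604706420 in (≈ 0.904 in)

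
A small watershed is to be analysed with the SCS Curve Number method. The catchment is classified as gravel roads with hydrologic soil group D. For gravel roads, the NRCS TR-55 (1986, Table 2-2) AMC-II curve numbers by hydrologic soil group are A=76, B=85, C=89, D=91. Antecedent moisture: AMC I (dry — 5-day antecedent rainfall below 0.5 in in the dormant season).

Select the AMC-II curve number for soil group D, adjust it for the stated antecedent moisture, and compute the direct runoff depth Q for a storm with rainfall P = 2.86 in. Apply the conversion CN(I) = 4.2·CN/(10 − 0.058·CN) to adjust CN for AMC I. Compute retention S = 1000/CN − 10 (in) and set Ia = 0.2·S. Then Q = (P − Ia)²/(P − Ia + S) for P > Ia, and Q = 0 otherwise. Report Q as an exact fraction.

NRCS table: gravel roads, soil group D → CN(II) = 91
Dry (AMC I): CN(I) = 4.2·91/(10 − 0.058·91) = (1911/5)/(2361/500) = 63700/787 ≈ 80.940
Max retention: S = 1000/(63700/787) − 10 = 1500/637 in (≈ 2.355 in)
Initial abstraction Ia = S/5 = (1500/637)/5 = 300/637 ≈ 0.471 in
Since P=2.860 > Ia=0.471: effective rainfall P−Ia = 76091/31850 in
Q: (76091/31850)² ÷ (151091/31850) = 5789840281/4812248350 in (≈ 1.203 in)

Q = 5789840281/4812248350 in ≈ 1.203 in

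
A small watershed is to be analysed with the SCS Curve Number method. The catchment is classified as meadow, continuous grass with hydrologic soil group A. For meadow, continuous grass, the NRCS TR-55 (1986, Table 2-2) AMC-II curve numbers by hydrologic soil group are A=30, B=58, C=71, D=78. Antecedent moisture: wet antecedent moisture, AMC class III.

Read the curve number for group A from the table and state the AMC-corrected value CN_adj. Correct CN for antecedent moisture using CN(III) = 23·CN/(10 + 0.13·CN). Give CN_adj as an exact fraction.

NRCS table: meadow, continuous grass, soil group A → CN(II) = 30
Wet (AMC III): CN(III) = 23·30/(10 + 0.13·30) = 690/(139/10) = 6900/139 ≈ 49.640

CN_adj = 6900/139 ≈ 49.640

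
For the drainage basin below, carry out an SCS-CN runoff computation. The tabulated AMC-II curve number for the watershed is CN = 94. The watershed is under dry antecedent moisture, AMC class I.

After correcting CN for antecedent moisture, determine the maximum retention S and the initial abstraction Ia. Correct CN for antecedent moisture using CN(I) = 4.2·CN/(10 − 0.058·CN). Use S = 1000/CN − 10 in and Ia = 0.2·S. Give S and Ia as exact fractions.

Dry (AMC I): CN(I) = 4.2·94/(10 − 0.058·94) = (1974/5)/(1137/250) = 32900/379 ≈ 86.807
Max retention: S = 1000/(32900/379) − 10 = 500/329 in (≈ 1.520 in)
Initial abstraction Ia = S/5 = (500/329)/5 = 100/329 ≈ 0.304 in

S = 500/329 in ≈ 1.520 in; Ia = 100/329 in ≈ 0.304 in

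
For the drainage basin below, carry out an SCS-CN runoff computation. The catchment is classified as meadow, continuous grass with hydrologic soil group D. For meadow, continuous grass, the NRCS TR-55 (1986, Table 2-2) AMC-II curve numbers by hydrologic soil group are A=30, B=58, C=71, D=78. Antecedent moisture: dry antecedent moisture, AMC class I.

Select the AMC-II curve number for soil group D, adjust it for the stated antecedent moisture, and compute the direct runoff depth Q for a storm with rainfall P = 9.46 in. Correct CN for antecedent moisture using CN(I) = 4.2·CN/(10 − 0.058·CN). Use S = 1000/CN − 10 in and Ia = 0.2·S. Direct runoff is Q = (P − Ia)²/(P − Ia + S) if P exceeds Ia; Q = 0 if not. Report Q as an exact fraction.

Q = 10043737979/2261136150 in ≈ 4.442 in

NRCS table: meadow, continuous grass, soil group D → CN(II) = 78
CN(I) from CN(II)=78: (4.2·78)/(10 − 0.058·78) = 81900/1369 ≈ 59.825
Retention S: 1000/CN − 10 with CN=59.825 → S = 5500/819 ≈ 6.716 in
Ia = 0.2S: 0.2·6.716 = 1.343 in (exactly 1100/819)
Excess rainfall: 9.460 − 1.343 = 8.117 in; P > Ia so Q > 0
Q: (332387/40950)² ÷ (607387/40950) = 10043737979/2261136150 in (≈ 4.442 in)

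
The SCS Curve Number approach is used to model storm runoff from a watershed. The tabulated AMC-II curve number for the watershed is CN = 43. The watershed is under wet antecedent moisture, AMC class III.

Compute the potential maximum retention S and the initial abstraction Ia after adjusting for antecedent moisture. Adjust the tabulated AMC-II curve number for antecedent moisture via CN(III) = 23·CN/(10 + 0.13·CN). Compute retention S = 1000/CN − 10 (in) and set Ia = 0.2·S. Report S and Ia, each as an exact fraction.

S = 5700/989 in ≈ 5.763 in; Ia = 1140/989 in ≈ 1.153 in

Adjust CN=43 to AMC III: 23·43/(10 + 0.13·43) → 989 ÷ (1559/100) = 98900/1559 ≈ 63.438
Max retention: S = 1000/(98900/1559) − 10 = 5700/989 in (≈ 5.763 in)
Ia = 0.2S: 0.2·5.763 = 1.153 in (exactly 1140/989)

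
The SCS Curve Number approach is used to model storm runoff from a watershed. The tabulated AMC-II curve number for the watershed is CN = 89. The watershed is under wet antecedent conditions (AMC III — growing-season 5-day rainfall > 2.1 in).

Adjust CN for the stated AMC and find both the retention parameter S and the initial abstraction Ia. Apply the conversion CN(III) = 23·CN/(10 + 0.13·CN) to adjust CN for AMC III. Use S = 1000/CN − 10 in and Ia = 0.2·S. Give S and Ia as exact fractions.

S = 1100/2047 in ≈ 0.537 in; Ia = 220/2047 in ≈ 0.107 in

Adjust CN=89 to AMC III: 23·89/(10 + 0.13·89) → 2047 ÷ (2157/100) = 204700/2157 ≈ 94.900
Max retention: S = 1000/(204700/2157) − 10 = 1100/2047 in (≈ 0.537 in)
Initial abstraction Ia = S/5 = (1100/2047)/5 = 220/2047 ≈ 0.107 in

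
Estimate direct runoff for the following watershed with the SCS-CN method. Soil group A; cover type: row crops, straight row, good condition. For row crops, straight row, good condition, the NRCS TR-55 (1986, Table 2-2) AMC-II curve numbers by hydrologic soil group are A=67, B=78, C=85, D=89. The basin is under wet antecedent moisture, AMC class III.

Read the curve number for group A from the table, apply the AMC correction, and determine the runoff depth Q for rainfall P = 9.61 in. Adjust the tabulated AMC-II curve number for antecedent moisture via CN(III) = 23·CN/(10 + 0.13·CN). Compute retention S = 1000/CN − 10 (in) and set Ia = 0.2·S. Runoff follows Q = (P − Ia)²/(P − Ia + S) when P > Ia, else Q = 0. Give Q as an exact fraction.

NRCS table: row crops, straight row, good condition, soil group A → CN(II) = 67
Adjust CN=67 to AMC III: 23·67/(10 + 0.13·67) → 1541 ÷ (1871/100) = 154100/1871 ≈ 82.362
Retention S: 1000/CN − 10 with CN=82.362 → S = 3300/1541 ≈ 2.141 in
Ia = 0.2S: 0.2·2.141 = 0.428 in (exactly 660/1541)
Since P=9.610 > Ia=0.428: effective rainfall P−Ia = 1414901/154100 in
Q: (1414901/154100)² ÷ (1744901/154100) = 2001944839801/268889244100 in (≈ 7.445 in)

Q = 2001944839801/268889244100 in ≈ 7.445 in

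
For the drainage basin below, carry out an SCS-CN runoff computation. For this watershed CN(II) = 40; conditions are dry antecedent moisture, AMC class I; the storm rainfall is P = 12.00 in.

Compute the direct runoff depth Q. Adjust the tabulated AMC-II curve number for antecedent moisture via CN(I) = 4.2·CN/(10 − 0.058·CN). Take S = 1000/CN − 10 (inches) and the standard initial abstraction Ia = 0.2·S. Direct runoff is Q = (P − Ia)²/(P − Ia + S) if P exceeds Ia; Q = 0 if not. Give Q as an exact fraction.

Q = 289/497 in ≈ 0.581 in

Dry (AMC I): CN(I) = 4.2·40/(10 − 0.058·40) = 168/(192/25) = 175/8 ≈ 21.875
S = 1000/(175/8) − 10 = 250/7 in ≈ 35.714 in
Initial abstraction Ia = S/5 = (250/7)/5 = 50/7 ≈ 7.143 in
Since P=12.000 > Ia=7.143: effective rainfall P−Ia = 34/7 in
Q = (34/7)²/((34/7) + 250/7) = (1156/49)/(284/7) = 289/497 in ≈ 0.581 in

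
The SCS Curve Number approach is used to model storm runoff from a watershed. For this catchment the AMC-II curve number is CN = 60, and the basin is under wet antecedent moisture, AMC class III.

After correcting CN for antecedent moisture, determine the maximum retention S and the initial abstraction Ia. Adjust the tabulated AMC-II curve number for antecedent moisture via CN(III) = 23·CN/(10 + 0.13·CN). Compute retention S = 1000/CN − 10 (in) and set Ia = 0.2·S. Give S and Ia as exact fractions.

Wet (AMC III): CN(III) = 23·60/(10 + 0.13·60) = 1380/(89/5) = 6900/89 ≈ 77.528
Max retention: S = 1000/(6900/89) − 10 = 200/69 in (≈ 2.899 in)
Ia = 0.2S: 0.2·2.899 = 0.580 in (exactly 40/69)

S = 200/69 in ≈ 2.899 in; Ia = 40/69 in ≈ 0.580 in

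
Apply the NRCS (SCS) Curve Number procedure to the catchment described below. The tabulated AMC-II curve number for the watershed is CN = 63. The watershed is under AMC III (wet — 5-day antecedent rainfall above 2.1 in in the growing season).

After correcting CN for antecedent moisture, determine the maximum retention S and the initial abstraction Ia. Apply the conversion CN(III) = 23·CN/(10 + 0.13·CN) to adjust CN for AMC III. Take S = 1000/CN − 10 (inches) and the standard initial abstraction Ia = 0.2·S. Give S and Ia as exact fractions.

Wet (AMC III): CN(III) = 23·63/(10 + 0.13·63) = 1449/(1819/100) = 144900/1819 ≈ 79.659
Max retention: S = 1000/(144900/1819) − 10 = 3700/1449 in (≈ 2.553 in)
Ia = 0.2S: 0.2·2.553 = 0.511 in (exactly 740/1449)

S = 3700/1449 in ≈ 2.553 in; Ia = 740/1449 in ≈ 0.511 in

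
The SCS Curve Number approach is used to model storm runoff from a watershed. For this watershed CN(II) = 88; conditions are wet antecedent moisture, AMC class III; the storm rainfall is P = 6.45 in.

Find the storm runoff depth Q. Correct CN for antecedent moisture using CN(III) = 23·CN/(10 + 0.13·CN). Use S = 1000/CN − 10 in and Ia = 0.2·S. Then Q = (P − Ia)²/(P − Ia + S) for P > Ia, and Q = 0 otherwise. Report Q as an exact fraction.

Q = 114041041/19698580 in ≈ 5.789 in

Adjust CN=88 to AMC III: 23·88/(10 + 0.13·88) → 2024 ÷ (536/25) = 6325/67 ≈ 94.403
S = 1000/(6325/67) − 10 = 150/253 in ≈ 0.593 in
Ia = 0.2·(150/253) = 30/253 in ≈ 0.119 in
P − Ia = 6.450 − 0.119 = 32037/5060 ≈ 6.331 in (> 0, runoff occurs)
Q = (32037/5060)²/((32037/5060) + 150/253) = (1026369369/25603600)/(35037/5060) = 114041041/19698580 in ≈ 5.789 in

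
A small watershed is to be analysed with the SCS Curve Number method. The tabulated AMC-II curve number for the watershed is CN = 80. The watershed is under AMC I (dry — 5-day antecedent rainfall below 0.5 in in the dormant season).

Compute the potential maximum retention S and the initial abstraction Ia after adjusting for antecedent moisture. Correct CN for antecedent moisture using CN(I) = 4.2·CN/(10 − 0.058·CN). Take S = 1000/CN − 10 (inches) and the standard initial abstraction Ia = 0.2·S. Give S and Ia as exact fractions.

Adjust CN=80 to AMC I: 4.2·80/(10 − 0.058·80) → 336 ÷ (134/25) = 4200/67 ≈ 62.687
Retention S: 1000/CN − 10 with CN=62.687 → S = 125/21 ≈ 5.952 in
Ia = 0.2S: 0.2·5.952 = 1.190 in (exactly 25/21)

S = 125/21 in ≈ 5.952 in; Ia = 25/21 in ≈ 1.190 in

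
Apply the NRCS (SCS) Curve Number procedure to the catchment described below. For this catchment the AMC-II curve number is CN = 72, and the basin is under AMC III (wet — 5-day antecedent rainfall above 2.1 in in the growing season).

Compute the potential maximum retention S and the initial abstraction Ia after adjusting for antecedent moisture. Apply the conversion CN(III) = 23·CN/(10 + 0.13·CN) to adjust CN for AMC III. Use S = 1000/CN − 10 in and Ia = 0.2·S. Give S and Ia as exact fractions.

Wet (AMC III): CN(III) = 23·72/(10 + 0.13·72) = 1656/(484/25) = 10350/121 ≈ 85.537
S = 1000/(10350/121) − 10 = 350/207 in ≈ 1.691 in
Ia = 0.2·(350/207) = 70/207 in ≈ 0.338 in

S = 350/207 in ≈ 1.691 in; Ia = 70/207 in ≈ 0.338 in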